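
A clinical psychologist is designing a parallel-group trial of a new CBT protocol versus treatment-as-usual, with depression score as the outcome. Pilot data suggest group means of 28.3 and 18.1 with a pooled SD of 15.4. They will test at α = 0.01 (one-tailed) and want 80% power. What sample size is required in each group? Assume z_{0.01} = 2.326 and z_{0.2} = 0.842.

Cohen's d = |M₁ − M₂| / SD_pooled = |28.3 − 18.1| / 15.4 = 10.2 / 15.4 = 0.662.
For two independent groups with equal n: n = 2·((z_{α} + z_β) / d)².
z_{α} + z_β = 2.326 + 0.842 = 3.168.
n = 2 × (3.168 / 0.662)² = 2 × 4.785² = 2 × 22.90 = 45.8.
Round up to the next whole participant.

n = 46 per group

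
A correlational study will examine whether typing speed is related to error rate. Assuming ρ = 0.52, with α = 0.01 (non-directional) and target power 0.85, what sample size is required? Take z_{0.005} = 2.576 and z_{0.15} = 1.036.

Fisher's z: C = ½·ln((1+r)/(1−r)) = ½·ln(3.1667) = 0.5763.
n = ((z_{α/2} + z_β)/C)² + 3.
(2.576 + 1.036) / 0.5763 = 3.612 / 0.5763 = 6.268.
n = 6.268² + 3 = 39.28 + 3 = 42.3.
Round up.

n = 43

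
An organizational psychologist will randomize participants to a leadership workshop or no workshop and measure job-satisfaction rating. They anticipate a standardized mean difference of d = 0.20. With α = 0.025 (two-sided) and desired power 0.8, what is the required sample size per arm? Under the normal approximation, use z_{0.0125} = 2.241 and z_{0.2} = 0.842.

n = 476 per group

For two independent groups with equal n: n = 2·((z_{α/2} + z_β) / d)².
z_{α/2} + z_β = 2.241 + 0.842 = 3.083.
n = 2 × (3.083 / 0.20)² = 2 × 15.415² = 2 × 237.62 = 475.2.
Round up to the next whole participant.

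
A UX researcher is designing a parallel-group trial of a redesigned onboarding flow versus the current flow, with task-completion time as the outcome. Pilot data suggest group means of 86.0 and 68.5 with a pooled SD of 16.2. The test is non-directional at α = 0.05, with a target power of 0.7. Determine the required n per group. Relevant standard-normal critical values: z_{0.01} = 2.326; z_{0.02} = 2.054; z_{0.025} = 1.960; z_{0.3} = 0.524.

n = 11 per group

Cohen's d = |M₁ − M₂| / SD_pooled = |86.0 − 68.5| / 16.2 = 17.5 / 16.2 = 1.080.
For two independent groups with equal n: n = 2·((z_{α/2} + z_β) / d)².
z_{α/2} + z_β = 1.960 + 0.524 = 2.484.
n = 2 × (2.484 / 1.080)² = 2 × 2.300² = 2 × 5.29 = 10.6.
Round up to the next whole participant.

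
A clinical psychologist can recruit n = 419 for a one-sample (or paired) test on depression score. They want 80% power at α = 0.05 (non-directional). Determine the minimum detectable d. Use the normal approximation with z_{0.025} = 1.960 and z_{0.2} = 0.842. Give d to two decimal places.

For a single sample (or paired design) of n = 419: d_min = (z_{α/2} + z_β)/√n.
z-sum = 1.960 + 0.842 = 2.802.
d_min = 2.802 / √419 = 2.802 / 20.469 = 0.137.

d_min ≈ 0.14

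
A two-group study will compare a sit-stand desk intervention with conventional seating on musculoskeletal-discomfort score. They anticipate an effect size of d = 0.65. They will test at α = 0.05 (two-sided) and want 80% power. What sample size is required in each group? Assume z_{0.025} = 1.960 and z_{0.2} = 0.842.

n = 38 per group

For two independent groups with equal n: n = 2·((z_{α/2} + z_β) / d)².
z_{α/2} + z_β = 1.960 + 0.842 = 2.802.
n = 2 × (2.802 / 0.65)² = 2 × 4.311² = 2 × 18.58 = 37.2.
Round up to the next whole participant.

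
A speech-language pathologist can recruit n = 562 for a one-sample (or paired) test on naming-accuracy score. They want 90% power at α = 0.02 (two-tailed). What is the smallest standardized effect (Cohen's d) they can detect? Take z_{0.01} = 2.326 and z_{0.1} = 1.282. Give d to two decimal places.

d_min ≈ 0.15

For a single sample (or paired design) of n = 562: d_min = (z_{α/2} + z_β)/√n.
z-sum = 2.326 + 1.282 = 3.608.
d_min = 3.608 / √562 = 3.608 / 23.707 = 0.152.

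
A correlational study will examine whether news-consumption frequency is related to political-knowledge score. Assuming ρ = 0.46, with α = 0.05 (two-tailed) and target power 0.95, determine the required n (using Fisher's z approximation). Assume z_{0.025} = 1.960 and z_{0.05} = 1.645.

n = 56

Fisher's z: C = ½·ln((1+r)/(1−r)) = ½·ln(2.7037) = 0.4973.
n = ((z_{α/2} + z_β)/C)² + 3.
(1.960 + 1.645) / 0.4973 = 3.605 / 0.4973 = 7.249.
n = 7.249² + 3 = 52.55 + 3 = 55.6.
Round up.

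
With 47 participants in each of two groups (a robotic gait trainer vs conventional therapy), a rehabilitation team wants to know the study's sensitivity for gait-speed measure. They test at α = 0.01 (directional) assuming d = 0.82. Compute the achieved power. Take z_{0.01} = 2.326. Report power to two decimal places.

power ≈ 0.95

For two equal groups, power = Φ(d·√(n/2) − z_{α}).
d·√(n/2) = 0.82 × √(47/2) = 0.82 × 4.848 = 3.975.
z_β = 3.975 − 2.326 = 1.649.
Power = Φ(1.649) = 0.950.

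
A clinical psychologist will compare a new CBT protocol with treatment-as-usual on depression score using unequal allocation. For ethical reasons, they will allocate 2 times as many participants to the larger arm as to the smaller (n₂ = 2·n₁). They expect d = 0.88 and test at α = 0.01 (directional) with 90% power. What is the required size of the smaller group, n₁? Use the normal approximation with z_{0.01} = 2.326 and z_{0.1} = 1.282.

With allocation ratio k = n₂/n₁ = 2, Var(x̄₁−x̄₂) = σ²(1/n₁ + 1/(k·n₁)) = σ²·(k+1)/(k·n₁).
So n₁ = (1 + 1/k)·((z_{α} + z_β)/d)² = 1.500 × (3.608/0.88)².
n₁ = 1.500 × 16.81 = 25.2.
Round up: n₁ = 26, giving n₂ = 2 × 26 = 52.

n₁ = 26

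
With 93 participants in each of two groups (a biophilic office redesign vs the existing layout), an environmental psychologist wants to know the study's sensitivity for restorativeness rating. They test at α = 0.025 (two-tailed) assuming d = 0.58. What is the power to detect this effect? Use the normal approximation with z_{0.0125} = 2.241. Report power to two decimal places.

For two equal groups, power = Φ(d·√(n/2) − z_{α/2}).
d·√(n/2) = 0.58 × √(93/2) = 0.58 × 6.819 = 3.955.
z_β = 3.955 − 2.241 = 1.714.
Power = Φ(1.714) = 0.957.

power ≈ 0.96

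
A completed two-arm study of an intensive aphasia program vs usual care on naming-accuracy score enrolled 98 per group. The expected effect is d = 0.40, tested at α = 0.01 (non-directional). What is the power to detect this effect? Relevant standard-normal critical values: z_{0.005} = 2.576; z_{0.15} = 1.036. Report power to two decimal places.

For two equal groups, power = Φ(d·√(n/2) − z_{α/2}).
d·√(n/2) = 0.40 × √(98/2) = 0.40 × 7.000 = 2.800.
z_β = 2.800 − 2.576 = 0.224.
Power = Φ(0.224) = 0.589.

power ≈ 0.59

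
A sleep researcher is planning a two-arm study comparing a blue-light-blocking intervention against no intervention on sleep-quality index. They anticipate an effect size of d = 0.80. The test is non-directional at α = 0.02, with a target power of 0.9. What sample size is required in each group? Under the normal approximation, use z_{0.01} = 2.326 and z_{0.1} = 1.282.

For two independent groups with equal n: n = 2·((z_{α/2} + z_β) / d)².
z_{α/2} + z_β = 2.326 + 1.282 = 3.608.
n = 2 × (3.608 / 0.80)² = 2 × 4.510² = 2 × 20.34 = 40.7.
Round up to the next whole participant.

n = 41 per group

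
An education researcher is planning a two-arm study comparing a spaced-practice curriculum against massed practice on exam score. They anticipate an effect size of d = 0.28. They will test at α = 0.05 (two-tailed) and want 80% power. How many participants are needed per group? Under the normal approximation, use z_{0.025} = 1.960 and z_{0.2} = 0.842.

n = 201 per group

For two independent groups with equal n: n = 2·((z_{α/2} + z_β) / d)².
z_{α/2} + z_β = 1.960 + 0.842 = 2.802.
n = 2 × (2.802 / 0.28)² = 2 × 10.007² = 2 × 100.14 = 200.3.
Round up to the next whole participant.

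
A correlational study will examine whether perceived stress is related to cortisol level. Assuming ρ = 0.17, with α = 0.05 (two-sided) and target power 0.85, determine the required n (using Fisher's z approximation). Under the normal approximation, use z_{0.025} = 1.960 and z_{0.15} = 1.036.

Fisher's z: C = ½·ln((1+r)/(1−r)) = ½·ln(1.4096) = 0.1717.
n = ((z_{α/2} + z_β)/C)² + 3.
(1.960 + 1.036) / 0.1717 = 2.996 / 0.1717 = 17.449.
n = 17.449² + 3 = 304.47 + 3 = 307.5.
Round up.

n = 308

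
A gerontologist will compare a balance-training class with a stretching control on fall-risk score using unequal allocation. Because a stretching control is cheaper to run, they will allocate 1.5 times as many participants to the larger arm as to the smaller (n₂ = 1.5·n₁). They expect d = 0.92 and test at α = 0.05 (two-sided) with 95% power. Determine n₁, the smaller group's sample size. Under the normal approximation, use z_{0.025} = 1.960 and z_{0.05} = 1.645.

n₁ = 26

With allocation ratio k = n₂/n₁ = 1.5, Var(x̄₁−x̄₂) = σ²(1/n₁ + 1/(k·n₁)) = σ²·(k+1)/(k·n₁).
So n₁ = (1 + 1/k)·((z_{α/2} + z_β)/d)² = 1.667 × (3.605/0.92)².
n₁ = 1.667 × 15.35 = 25.6.
Round up: n₁ = 26, giving n₂ = 1.5 × 26 = 39.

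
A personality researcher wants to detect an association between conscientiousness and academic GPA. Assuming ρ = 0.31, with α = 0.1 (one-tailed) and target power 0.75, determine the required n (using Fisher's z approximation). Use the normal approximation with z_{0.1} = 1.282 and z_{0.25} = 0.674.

Fisher's z: C = ½·ln((1+r)/(1−r)) = ½·ln(1.8986) = 0.3205.
n = ((z_{α} + z_β)/C)² + 3.
(1.282 + 0.674) / 0.3205 = 1.956 / 0.3205 = 6.103.
n = 6.103² + 3 = 37.25 + 3 = 40.2.
Round up.

n = 41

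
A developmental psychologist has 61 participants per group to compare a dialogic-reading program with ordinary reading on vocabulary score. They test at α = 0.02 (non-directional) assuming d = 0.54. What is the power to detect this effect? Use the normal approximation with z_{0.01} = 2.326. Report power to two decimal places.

power ≈ 0.74

For two equal groups, power = Φ(d·√(n/2) − z_{α/2}).
d·√(n/2) = 0.54 × √(61/2) = 0.54 × 5.523 = 2.982.
z_β = 2.982 − 2.326 = 0.656.
Power = Φ(0.656) = 0.744.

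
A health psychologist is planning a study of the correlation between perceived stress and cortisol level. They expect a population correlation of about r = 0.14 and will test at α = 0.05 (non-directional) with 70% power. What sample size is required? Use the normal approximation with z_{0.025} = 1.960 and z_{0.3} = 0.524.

n = 314

Fisher's z: C = ½·ln((1+r)/(1−r)) = ½·ln(1.3256) = 0.1409.
n = ((z_{α/2} + z_β)/C)² + 3.
(1.960 + 0.524) / 0.1409 = 2.484 / 0.1409 = 17.630.
n = 17.630² + 3 = 310.80 + 3 = 313.8.
Round up.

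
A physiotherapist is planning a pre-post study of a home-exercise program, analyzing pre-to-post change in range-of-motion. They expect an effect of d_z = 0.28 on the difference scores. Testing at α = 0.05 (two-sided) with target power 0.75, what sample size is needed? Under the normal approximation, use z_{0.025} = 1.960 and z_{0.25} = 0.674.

n = 89 pairs

For a paired (one-sample on differences) test: n = ((z_{α/2} + z_β) / d)².
z_{α/2} + z_β = 1.960 + 0.674 = 2.634.
n = (2.634 / 0.28)² = 9.407² = 88.49.
Round up.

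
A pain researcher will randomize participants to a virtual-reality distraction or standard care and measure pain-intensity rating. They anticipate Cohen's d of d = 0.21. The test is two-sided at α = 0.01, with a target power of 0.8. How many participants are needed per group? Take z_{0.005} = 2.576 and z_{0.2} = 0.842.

n = 530 per group

For two independent groups with equal n: n = 2·((z_{α/2} + z_β) / d)².
z_{α/2} + z_β = 2.576 + 0.842 = 3.418.
n = 2 × (3.418 / 0.21)² = 2 × 16.276² = 2 × 264.91 = 529.8.
Round up to the next whole participant.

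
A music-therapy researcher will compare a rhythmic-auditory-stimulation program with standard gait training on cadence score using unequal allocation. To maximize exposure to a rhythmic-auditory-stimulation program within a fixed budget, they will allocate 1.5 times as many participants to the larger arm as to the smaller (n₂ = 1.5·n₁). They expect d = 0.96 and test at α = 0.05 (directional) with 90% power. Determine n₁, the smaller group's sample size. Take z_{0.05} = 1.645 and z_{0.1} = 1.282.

n₁ = 16

With allocation ratio k = n₂/n₁ = 1.5, Var(x̄₁−x̄₂) = σ²(1/n₁ + 1/(k·n₁)) = σ²·(k+1)/(k·n₁).
So n₁ = (1 + 1/k)·((z_{α} + z_β)/d)² = 1.667 × (2.927/0.96)².
n₁ = 1.667 × 9.30 = 15.5.
Round up: n₁ = 16, giving n₂ = 1.5 × 16 = 24.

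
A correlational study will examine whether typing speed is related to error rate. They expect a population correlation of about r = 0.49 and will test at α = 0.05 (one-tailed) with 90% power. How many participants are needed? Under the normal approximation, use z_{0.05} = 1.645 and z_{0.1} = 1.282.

Fisher's z: C = ½·ln((1+r)/(1−r)) = ½·ln(2.9216) = 0.5361.
n = ((z_{α} + z_β)/C)² + 3.
(1.645 + 1.282) / 0.5361 = 2.927 / 0.5361 = 5.460.
n = 5.460² + 3 = 29.81 + 3 = 32.8.
Round up.

n = 33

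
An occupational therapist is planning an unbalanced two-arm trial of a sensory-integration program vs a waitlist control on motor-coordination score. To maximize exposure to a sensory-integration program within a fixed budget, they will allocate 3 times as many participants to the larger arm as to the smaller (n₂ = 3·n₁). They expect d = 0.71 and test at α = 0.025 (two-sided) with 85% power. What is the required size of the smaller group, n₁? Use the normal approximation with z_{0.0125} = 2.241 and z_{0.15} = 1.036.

n₁ = 29

With allocation ratio k = n₂/n₁ = 3, Var(x̄₁−x̄₂) = σ²(1/n₁ + 1/(k·n₁)) = σ²·(k+1)/(k·n₁).
So n₁ = (1 + 1/k)·((z_{α/2} + z_β)/d)² = 1.333 × (3.277/0.71)².
n₁ = 1.333 × 21.30 = 28.4.
Round up: n₁ = 29, giving n₂ = 3 × 29 = 87.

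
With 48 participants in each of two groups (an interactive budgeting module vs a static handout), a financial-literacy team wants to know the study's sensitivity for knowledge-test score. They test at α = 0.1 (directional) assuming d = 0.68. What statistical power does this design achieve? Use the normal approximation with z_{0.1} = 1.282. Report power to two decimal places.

power ≈ 0.98

For two equal groups, power = Φ(d·√(n/2) − z_{α}).
d·√(n/2) = 0.68 × √(48/2) = 0.68 × 4.899 = 3.331.
z_β = 3.331 − 1.282 = 2.049.
Power = Φ(2.049) = 0.980.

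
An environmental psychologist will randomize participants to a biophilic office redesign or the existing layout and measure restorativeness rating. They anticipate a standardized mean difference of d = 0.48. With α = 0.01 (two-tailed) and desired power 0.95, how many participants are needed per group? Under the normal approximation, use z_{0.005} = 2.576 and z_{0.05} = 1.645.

For two independent groups with equal n: n = 2·((z_{α/2} + z_β) / d)².
z_{α/2} + z_β = 2.576 + 1.645 = 4.221.
n = 2 × (4.221 / 0.48)² = 2 × 8.794² = 2 × 77.33 = 154.7.
Round up to the next whole participant.

n = 155 per group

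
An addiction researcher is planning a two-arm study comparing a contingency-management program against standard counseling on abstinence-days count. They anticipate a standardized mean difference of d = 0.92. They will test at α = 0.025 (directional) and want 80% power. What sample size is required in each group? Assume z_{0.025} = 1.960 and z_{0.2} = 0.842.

n = 19 per group

For two independent groups with equal n: n = 2·((z_{α} + z_β) / d)².
z_{α} + z_β = 1.960 + 0.842 = 2.802.
n = 2 × (2.802 / 0.92)² = 2 × 3.046² = 2 × 9.28 = 18.6.
Round up to the next whole participant.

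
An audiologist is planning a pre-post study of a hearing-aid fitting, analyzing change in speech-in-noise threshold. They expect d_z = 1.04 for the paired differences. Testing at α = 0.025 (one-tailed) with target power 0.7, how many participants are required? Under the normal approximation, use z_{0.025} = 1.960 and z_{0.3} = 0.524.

n = 6 pairs

For a paired (one-sample on differences) test: n = ((z_{α} + z_β) / d)².
z_{α} + z_β = 1.960 + 0.524 = 2.484.
n = (2.484 / 1.04)² = 2.388² = 5.70.
Round up.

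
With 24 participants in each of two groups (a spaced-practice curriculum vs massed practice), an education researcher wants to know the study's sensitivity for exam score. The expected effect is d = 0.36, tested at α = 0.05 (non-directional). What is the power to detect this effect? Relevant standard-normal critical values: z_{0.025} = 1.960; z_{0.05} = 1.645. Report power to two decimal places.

For two equal groups, power = Φ(d·√(n/2) − z_{α/2}).
d·√(n/2) = 0.36 × √(24/2) = 0.36 × 3.464 = 1.247.
z_β = 1.247 − 1.960 = -0.713.
Power = Φ(-0.713) = 0.238.

power ≈ 0.24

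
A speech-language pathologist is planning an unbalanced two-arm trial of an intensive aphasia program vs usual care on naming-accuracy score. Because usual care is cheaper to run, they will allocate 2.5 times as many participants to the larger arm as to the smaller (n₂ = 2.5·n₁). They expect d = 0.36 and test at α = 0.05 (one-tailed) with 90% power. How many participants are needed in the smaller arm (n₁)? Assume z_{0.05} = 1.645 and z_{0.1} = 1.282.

n₁ = 93

With allocation ratio k = n₂/n₁ = 2.5, Var(x̄₁−x̄₂) = σ²(1/n₁ + 1/(k·n₁)) = σ²·(k+1)/(k·n₁).
So n₁ = (1 + 1/k)·((z_{α} + z_β)/d)² = 1.400 × (2.927/0.36)².
n₁ = 1.400 × 66.11 = 92.5.
Round up: n₁ = 93, giving n₂ = ⌈2.5 × 93⌉ = ⌈232.5⌉ = 233.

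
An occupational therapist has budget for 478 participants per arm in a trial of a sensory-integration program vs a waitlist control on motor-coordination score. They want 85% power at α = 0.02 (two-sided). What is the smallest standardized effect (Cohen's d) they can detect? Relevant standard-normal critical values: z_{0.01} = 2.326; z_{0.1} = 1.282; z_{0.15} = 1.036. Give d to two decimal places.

For two independent groups of n = 478 each: d_min = (z_{α/2} + z_β)·√(2/n).
z-sum = 2.326 + 1.036 = 3.362.
d_min = 3.362 × √(2/478) = 3.362 × 0.0647 = 0.217.

d_min ≈ 0.22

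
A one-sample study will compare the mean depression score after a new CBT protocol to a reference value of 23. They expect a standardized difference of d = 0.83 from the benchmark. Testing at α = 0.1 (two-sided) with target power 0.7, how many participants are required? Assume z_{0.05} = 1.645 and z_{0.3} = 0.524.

n = 7

For a one-sample test: n = ((z_{α/2} + z_β) / d)².
z_{α/2} + z_β = 1.645 + 0.524 = 2.169.
n = (2.169 / 0.83)² = 2.613² = 6.83.
Round up.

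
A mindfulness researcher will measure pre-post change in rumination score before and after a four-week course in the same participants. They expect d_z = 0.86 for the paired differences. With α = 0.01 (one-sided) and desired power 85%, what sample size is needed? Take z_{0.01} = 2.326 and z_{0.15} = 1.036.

For a paired (one-sample on differences) test: n = ((z_{α} + z_β) / d)².
z_{α} + z_β = 2.326 + 1.036 = 3.362.
n = (3.362 / 0.86)² = 3.909² = 15.28.
Round up.

n = 16 pairs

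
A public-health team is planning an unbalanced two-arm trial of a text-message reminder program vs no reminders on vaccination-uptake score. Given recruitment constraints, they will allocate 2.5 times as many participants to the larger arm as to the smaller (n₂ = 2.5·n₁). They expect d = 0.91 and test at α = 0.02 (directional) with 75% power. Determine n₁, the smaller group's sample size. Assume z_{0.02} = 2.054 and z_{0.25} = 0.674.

n₁ = 13

With allocation ratio k = n₂/n₁ = 2.5, Var(x̄₁−x̄₂) = σ²(1/n₁ + 1/(k·n₁)) = σ²·(k+1)/(k·n₁).
So n₁ = (1 + 1/k)·((z_{α} + z_β)/d)² = 1.400 × (2.728/0.91)².
n₁ = 1.400 × 8.99 = 12.6.
Round up: n₁ = 13, giving n₂ = ⌈2.5 × 13⌉ = ⌈32.5⌉ = 33.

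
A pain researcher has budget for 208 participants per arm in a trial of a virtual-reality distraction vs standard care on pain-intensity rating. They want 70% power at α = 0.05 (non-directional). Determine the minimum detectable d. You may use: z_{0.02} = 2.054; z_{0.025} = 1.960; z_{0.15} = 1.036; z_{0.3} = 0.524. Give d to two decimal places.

d_min ≈ 0.24

For two independent groups of n = 208 each: d_min = (z_{α/2} + z_β)·√(2/n).
z-sum = 1.960 + 0.524 = 2.484.
d_min = 2.484 × √(2/208) = 2.484 × 0.0981 = 0.244.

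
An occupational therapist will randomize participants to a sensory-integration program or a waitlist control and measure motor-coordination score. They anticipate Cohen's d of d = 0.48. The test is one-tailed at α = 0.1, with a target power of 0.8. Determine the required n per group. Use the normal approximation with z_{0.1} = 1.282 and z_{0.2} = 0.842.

For two independent groups with equal n: n = 2·((z_{α} + z_β) / d)².
z_{α} + z_β = 1.282 + 0.842 = 2.124.
n = 2 × (2.124 / 0.48)² = 2 × 4.425² = 2 × 19.58 = 39.2.
Round up to the next whole participant.

n = 40 per group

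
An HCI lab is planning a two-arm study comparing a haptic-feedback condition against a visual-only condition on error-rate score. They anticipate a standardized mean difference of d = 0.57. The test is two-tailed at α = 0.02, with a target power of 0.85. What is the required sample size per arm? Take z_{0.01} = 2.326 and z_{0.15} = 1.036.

n = 70 per group

For two independent groups with equal n: n = 2·((z_{α/2} + z_β) / d)².
z_{α/2} + z_β = 2.326 + 1.036 = 3.362.
n = 2 × (3.362 / 0.57)² = 2 × 5.898² = 2 × 34.79 = 69.6.
Round up to the next whole participant.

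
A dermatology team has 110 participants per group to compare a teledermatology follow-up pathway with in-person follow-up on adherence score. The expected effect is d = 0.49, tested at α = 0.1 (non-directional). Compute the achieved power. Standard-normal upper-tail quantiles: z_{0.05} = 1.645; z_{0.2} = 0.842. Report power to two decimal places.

For two equal groups, power = Φ(d·√(n/2) − z_{α/2}).
d·√(n/2) = 0.49 × √(110/2) = 0.49 × 7.416 = 3.634.
z_β = 3.634 − 1.645 = 1.989.
Power = Φ(1.989) = 0.977.

power ≈ 0.98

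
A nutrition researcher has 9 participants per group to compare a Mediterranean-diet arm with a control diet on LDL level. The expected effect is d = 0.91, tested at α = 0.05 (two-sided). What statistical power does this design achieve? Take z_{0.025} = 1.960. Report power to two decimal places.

power ≈ 0.49

For two equal groups, power = Φ(d·√(n/2) − z_{α/2}).
d·√(n/2) = 0.91 × √(9/2) = 0.91 × 2.121 = 1.930.
z_β = 1.930 − 1.960 = -0.030.
Power = Φ(-0.030) = 0.488.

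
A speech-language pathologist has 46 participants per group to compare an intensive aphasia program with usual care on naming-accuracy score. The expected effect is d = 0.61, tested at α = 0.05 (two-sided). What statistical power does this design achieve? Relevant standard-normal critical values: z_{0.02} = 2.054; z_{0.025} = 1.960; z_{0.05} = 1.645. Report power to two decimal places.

For two equal groups, power = Φ(d·√(n/2) − z_{α/2}).
d·√(n/2) = 0.61 × √(46/2) = 0.61 × 4.796 = 2.925.
z_β = 2.925 − 1.960 = 0.965.
Power = Φ(0.965) = 0.833.

power ≈ 0.83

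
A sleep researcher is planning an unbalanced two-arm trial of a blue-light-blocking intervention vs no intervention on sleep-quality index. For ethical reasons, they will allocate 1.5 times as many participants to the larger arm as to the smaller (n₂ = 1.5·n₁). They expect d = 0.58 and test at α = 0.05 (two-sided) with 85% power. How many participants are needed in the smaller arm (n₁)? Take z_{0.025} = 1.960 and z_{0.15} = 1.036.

With allocation ratio k = n₂/n₁ = 1.5, Var(x̄₁−x̄₂) = σ²(1/n₁ + 1/(k·n₁)) = σ²·(k+1)/(k·n₁).
So n₁ = (1 + 1/k)·((z_{α/2} + z_β)/d)² = 1.667 × (2.996/0.58)².
n₁ = 1.667 × 26.68 = 44.5.
Round up: n₁ = 45, giving n₂ = ⌈1.5 × 45⌉ = ⌈67.5⌉ = 68.

n₁ = 45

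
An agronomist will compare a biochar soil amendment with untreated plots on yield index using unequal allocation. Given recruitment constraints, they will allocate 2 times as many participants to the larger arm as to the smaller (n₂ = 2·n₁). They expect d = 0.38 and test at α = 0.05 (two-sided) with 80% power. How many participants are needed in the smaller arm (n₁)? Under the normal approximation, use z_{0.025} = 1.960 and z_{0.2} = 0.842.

n₁ = 82

With allocation ratio k = n₂/n₁ = 2, Var(x̄₁−x̄₂) = σ²(1/n₁ + 1/(k·n₁)) = σ²·(k+1)/(k·n₁).
So n₁ = (1 + 1/k)·((z_{α/2} + z_β)/d)² = 1.500 × (2.802/0.38)².
n₁ = 1.500 × 54.37 = 81.6.
Round up: n₁ = 82, giving n₂ = 2 × 82 = 164.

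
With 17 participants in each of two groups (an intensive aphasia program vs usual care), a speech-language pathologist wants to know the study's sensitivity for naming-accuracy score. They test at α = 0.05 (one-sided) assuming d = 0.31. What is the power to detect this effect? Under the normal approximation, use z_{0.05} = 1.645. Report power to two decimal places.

For two equal groups, power = Φ(d·√(n/2) − z_{α}).
d·√(n/2) = 0.31 × √(17/2) = 0.31 × 2.915 = 0.904.
z_β = 0.904 − 1.645 = -0.741.
Power = Φ(-0.741) = 0.229.

power ≈ 0.23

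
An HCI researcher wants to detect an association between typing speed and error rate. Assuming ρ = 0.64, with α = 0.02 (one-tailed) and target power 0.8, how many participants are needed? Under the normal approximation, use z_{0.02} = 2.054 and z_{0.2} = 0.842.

n = 18

Fisher's z: C = ½·ln((1+r)/(1−r)) = ½·ln(4.5556) = 0.7582.
n = ((z_{α} + z_β)/C)² + 3.
(2.054 + 0.842) / 0.7582 = 2.896 / 0.7582 = 3.820.
n = 3.820² + 3 = 14.59 + 3 = 17.6.
Round up.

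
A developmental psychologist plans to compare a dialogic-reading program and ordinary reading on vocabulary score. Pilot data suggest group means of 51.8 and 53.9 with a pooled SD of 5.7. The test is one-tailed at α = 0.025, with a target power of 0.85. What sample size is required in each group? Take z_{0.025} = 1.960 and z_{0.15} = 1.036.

Cohen's d = |M₁ − M₂| / SD_pooled = |51.8 − 53.9| / 5.7 = 2.1 / 5.7 = 0.368.
For two independent groups with equal n: n = 2·((z_{α} + z_β) / d)².
z_{α} + z_β = 1.960 + 1.036 = 2.996.
n = 2 × (2.996 / 0.368)² = 2 × 8.141² = 2 × 66.28 = 132.6.
Round up to the next whole participant.

n = 133 per group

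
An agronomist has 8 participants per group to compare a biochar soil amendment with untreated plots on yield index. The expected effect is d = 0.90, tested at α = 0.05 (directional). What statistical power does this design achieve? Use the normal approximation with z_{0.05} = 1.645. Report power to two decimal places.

For two equal groups, power = Φ(d·√(n/2) − z_{α}).
d·√(n/2) = 0.90 × √(8/2) = 0.90 × 2.000 = 1.800.
z_β = 1.800 − 1.645 = 0.155.
Power = Φ(0.155) = 0.562.

power ≈ 0.56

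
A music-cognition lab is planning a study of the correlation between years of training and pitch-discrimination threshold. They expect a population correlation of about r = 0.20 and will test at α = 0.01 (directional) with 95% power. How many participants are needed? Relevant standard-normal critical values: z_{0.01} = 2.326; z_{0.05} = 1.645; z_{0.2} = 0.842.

Fisher's z: C = ½·ln((1+r)/(1−r)) = ½·ln(1.5000) = 0.2027.
n = ((z_{α} + z_β)/C)² + 3.
(2.326 + 1.645) / 0.2027 = 3.971 / 0.2027 = 19.591.
n = 19.591² + 3 = 383.79 + 3 = 386.8.
Round up.

n = 387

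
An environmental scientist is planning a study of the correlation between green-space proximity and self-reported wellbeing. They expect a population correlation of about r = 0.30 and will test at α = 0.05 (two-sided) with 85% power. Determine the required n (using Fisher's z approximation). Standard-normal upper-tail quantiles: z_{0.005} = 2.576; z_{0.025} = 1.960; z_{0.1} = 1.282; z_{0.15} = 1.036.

Fisher's z: C = ½·ln((1+r)/(1−r)) = ½·ln(1.8571) = 0.3095.
n = ((z_{α/2} + z_β)/C)² + 3.
(1.960 + 1.036) / 0.3095 = 2.996 / 0.3095 = 9.680.
n = 9.680² + 3 = 93.70 + 3 = 96.7.
Round up.

n = 97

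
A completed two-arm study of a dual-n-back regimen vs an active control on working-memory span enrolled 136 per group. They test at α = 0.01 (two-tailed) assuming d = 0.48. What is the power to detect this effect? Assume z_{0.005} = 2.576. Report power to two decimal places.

power ≈ 0.92

For two equal groups, power = Φ(d·√(n/2) − z_{α/2}).
d·√(n/2) = 0.48 × √(136/2) = 0.48 × 8.246 = 3.958.
z_β = 3.958 − 2.576 = 1.382.
Power = Φ(1.382) = 0.917.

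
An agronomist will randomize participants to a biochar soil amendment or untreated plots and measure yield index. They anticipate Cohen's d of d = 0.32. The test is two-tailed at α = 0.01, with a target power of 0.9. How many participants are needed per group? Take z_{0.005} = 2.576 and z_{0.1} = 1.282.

n = 291 per group

For two independent groups with equal n: n = 2·((z_{α/2} + z_β) / d)².
z_{α/2} + z_β = 2.576 + 1.282 = 3.858.
n = 2 × (3.858 / 0.32)² = 2 × 12.056² = 2 × 145.35 = 290.7.
Round up to the next whole participant.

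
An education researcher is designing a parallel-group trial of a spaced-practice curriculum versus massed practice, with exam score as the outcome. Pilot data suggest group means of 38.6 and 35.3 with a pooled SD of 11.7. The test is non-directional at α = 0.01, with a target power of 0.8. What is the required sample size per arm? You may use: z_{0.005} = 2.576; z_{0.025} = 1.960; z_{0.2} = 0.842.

n = 294 per group

Cohen's d = |M₁ − M₂| / SD_pooled = |38.6 − 35.3| / 11.7 = 3.3 / 11.7 = 0.282.
For two independent groups with equal n: n = 2·((z_{α/2} + z_β) / d)².
z_{α/2} + z_β = 2.576 + 0.842 = 3.418.
n = 2 × (3.418 / 0.282)² = 2 × 12.121² = 2 × 146.91 = 293.8.
Round up to the next whole participant.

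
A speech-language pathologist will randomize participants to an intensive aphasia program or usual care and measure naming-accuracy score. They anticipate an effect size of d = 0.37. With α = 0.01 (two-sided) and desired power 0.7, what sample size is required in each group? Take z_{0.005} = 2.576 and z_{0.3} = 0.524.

For two independent groups with equal n: n = 2·((z_{α/2} + z_β) / d)².
z_{α/2} + z_β = 2.576 + 0.524 = 3.100.
n = 2 × (3.100 / 0.37)² = 2 × 8.378² = 2 × 70.20 = 140.4.
Round up to the next whole participant.

n = 141 per group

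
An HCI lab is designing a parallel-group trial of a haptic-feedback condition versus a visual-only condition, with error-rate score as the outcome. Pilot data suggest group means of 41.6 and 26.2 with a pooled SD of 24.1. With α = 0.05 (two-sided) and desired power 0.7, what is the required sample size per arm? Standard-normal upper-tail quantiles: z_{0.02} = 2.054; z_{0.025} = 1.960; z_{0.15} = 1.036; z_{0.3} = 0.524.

n = 31 per group

Cohen's d = |M₁ − M₂| / SD_pooled = |41.6 − 26.2| / 24.1 = 15.4 / 24.1 = 0.639.
For two independent groups with equal n: n = 2·((z_{α/2} + z_β) / d)².
z_{α/2} + z_β = 1.960 + 0.524 = 2.484.
n = 2 × (2.484 / 0.639)² = 2 × 3.887² = 2 × 15.11 = 30.2.
Round up to the next whole participant.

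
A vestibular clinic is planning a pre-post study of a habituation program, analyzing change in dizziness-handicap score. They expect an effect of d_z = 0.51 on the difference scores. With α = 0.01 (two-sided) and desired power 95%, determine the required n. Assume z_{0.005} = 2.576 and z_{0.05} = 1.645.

n = 69 pairs

For a paired (one-sample on differences) test: n = ((z_{α/2} + z_β) / d)².
z_{α/2} + z_β = 2.576 + 1.645 = 4.221.
n = (4.221 / 0.51)² = 8.276² = 68.50.
Round up.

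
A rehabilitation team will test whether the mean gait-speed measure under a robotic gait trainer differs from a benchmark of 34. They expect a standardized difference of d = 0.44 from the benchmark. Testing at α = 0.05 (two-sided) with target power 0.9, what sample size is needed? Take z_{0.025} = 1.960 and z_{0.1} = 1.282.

For a one-sample test: n = ((z_{α/2} + z_β) / d)².
z_{α/2} + z_β = 1.960 + 1.282 = 3.242.
n = (3.242 / 0.44)² = 7.368² = 54.29.
Round up.

n = 55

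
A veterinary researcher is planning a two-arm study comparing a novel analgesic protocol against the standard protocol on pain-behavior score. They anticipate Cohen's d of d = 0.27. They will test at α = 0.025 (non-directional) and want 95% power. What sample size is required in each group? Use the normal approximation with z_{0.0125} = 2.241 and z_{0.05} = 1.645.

For two independent groups with equal n: n = 2·((z_{α/2} + z_β) / d)².
z_{α/2} + z_β = 2.241 + 1.645 = 3.886.
n = 2 × (3.886 / 0.27)² = 2 × 14.393² = 2 × 207.15 = 414.3.
Round up to the next whole participant.

n = 415 per group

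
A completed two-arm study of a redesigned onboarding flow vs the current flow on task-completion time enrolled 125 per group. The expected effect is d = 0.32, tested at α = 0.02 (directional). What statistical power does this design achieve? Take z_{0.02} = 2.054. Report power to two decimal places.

power ≈ 0.68

For two equal groups, power = Φ(d·√(n/2) − z_{α}).
d·√(n/2) = 0.32 × √(125/2) = 0.32 × 7.906 = 2.530.
z_β = 2.530 − 2.054 = 0.476.
Power = Φ(0.476) = 0.683.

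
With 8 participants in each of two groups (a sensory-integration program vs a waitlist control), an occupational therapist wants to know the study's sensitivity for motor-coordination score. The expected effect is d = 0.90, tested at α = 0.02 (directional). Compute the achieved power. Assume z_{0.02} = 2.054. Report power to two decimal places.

power ≈ 0.40

For two equal groups, power = Φ(d·√(n/2) − z_{α}).
d·√(n/2) = 0.90 × √(8/2) = 0.90 × 2.000 = 1.800.
z_β = 1.800 − 2.054 = -0.254.
Power = Φ(-0.254) = 0.400.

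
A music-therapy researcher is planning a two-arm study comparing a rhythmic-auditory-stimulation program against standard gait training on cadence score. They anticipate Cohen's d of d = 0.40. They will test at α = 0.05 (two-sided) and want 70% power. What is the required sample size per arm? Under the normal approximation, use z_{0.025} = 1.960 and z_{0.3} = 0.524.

n = 78 per group

For two independent groups with equal n: n = 2·((z_{α/2} + z_β) / d)².
z_{α/2} + z_β = 1.960 + 0.524 = 2.484.
n = 2 × (2.484 / 0.40)² = 2 × 6.210² = 2 × 38.56 = 77.1.
Round up to the next whole participant.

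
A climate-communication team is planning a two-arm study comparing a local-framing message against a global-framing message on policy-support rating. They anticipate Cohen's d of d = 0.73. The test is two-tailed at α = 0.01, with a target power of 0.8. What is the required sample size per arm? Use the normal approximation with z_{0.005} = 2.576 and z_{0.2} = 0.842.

n = 44 per group

For two independent groups with equal n: n = 2·((z_{α/2} + z_β) / d)².
z_{α/2} + z_β = 2.576 + 0.842 = 3.418.
n = 2 × (3.418 / 0.73)² = 2 × 4.682² = 2 × 21.92 = 43.8.
Round up to the next whole participant.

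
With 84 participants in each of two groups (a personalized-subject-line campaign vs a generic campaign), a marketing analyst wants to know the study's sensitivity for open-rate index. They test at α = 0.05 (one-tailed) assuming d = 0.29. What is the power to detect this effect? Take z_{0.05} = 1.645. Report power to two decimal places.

power ≈ 0.59

For two equal groups, power = Φ(d·√(n/2) − z_{α}).
d·√(n/2) = 0.29 × √(84/2) = 0.29 × 6.481 = 1.879.
z_β = 1.879 − 1.645 = 0.234.
Power = Φ(0.234) = 0.593.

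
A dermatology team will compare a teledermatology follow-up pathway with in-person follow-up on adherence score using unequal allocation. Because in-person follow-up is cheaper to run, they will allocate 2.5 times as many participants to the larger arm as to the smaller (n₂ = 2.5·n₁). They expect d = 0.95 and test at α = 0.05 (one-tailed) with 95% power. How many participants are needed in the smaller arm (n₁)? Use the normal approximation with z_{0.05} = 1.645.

With allocation ratio k = n₂/n₁ = 2.5, Var(x̄₁−x̄₂) = σ²(1/n₁ + 1/(k·n₁)) = σ²·(k+1)/(k·n₁).
So n₁ = (1 + 1/k)·((z_{α} + z_β)/d)² = 1.400 × (3.290/0.95)².
n₁ = 1.400 × 11.99 = 16.8.
Round up: n₁ = 17, giving n₂ = ⌈2.5 × 17⌉ = ⌈42.5⌉ = 43.

n₁ = 17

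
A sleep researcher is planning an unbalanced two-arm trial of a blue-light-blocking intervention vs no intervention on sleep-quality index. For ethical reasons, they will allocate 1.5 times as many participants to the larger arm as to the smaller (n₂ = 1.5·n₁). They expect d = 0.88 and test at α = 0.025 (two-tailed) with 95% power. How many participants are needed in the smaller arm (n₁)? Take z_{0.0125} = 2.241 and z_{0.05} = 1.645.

With allocation ratio k = n₂/n₁ = 1.5, Var(x̄₁−x̄₂) = σ²(1/n₁ + 1/(k·n₁)) = σ²·(k+1)/(k·n₁).
So n₁ = (1 + 1/k)·((z_{α/2} + z_β)/d)² = 1.667 × (3.886/0.88)².
n₁ = 1.667 × 19.50 = 32.5.
Round up: n₁ = 33, giving n₂ = ⌈1.5 × 33⌉ = ⌈49.5⌉ = 50.

n₁ = 33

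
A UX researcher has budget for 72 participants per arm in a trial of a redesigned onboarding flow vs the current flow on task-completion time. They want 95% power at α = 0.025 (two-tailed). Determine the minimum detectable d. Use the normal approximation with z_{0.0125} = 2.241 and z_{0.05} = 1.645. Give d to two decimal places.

d_min ≈ 0.65

For two independent groups of n = 72 each: d_min = (z_{α/2} + z_β)·√(2/n).
z-sum = 2.241 + 1.645 = 3.886.
d_min = 3.886 × √(2/72) = 3.886 × 0.1667 = 0.648.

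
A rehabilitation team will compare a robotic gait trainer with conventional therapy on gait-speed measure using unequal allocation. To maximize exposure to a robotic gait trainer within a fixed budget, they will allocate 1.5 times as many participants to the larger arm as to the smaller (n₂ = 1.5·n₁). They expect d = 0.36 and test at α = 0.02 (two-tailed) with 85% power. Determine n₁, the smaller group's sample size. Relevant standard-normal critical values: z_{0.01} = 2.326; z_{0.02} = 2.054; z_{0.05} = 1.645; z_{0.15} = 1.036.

With allocation ratio k = n₂/n₁ = 1.5, Var(x̄₁−x̄₂) = σ²(1/n₁ + 1/(k·n₁)) = σ²·(k+1)/(k·n₁).
So n₁ = (1 + 1/k)·((z_{α/2} + z_β)/d)² = 1.667 × (3.362/0.36)².
n₁ = 1.667 × 87.21 = 145.4.
Round up: n₁ = 146, giving n₂ = 1.5 × 146 = 219.

n₁ = 146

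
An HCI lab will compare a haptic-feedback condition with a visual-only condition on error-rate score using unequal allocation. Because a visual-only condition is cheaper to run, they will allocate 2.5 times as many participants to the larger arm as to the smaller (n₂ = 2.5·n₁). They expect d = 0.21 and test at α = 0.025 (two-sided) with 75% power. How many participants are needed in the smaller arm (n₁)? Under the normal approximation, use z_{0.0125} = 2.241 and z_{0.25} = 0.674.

With allocation ratio k = n₂/n₁ = 2.5, Var(x̄₁−x̄₂) = σ²(1/n₁ + 1/(k·n₁)) = σ²·(k+1)/(k·n₁).
So n₁ = (1 + 1/k)·((z_{α/2} + z_β)/d)² = 1.400 × (2.915/0.21)².
n₁ = 1.400 × 192.68 = 269.8.
Round up: n₁ = 270, giving n₂ = 2.5 × 270 = 675.

n₁ = 270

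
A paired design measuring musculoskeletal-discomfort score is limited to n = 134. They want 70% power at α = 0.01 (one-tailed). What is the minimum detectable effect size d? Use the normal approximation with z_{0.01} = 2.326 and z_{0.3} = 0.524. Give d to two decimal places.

For a single sample (or paired design) of n = 134: d_min = (z_{α} + z_β)/√n.
z-sum = 2.326 + 0.524 = 2.850.
d_min = 2.850 / √134 = 2.850 / 11.576 = 0.246.

d_min ≈ 0.25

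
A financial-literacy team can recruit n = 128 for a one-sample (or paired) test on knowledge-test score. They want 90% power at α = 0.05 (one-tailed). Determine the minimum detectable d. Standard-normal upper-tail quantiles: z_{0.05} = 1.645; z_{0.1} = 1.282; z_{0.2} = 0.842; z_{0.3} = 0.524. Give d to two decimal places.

d_min ≈ 0.26

For a single sample (or paired design) of n = 128: d_min = (z_{α} + z_β)/√n.
z-sum = 1.645 + 1.282 = 2.927.
d_min = 2.927 / √128 = 2.927 / 11.314 = 0.259.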